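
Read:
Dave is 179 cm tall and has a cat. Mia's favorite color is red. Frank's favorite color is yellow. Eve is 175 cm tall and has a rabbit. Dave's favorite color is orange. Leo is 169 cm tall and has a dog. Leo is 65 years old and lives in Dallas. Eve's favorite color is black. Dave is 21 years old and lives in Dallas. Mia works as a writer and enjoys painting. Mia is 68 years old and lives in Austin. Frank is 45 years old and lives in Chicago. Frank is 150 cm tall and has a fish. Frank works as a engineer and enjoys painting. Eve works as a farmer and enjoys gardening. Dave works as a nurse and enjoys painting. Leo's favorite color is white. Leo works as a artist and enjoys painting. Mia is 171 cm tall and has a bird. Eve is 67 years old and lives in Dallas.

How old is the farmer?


The farmer is Eve, age 67

67


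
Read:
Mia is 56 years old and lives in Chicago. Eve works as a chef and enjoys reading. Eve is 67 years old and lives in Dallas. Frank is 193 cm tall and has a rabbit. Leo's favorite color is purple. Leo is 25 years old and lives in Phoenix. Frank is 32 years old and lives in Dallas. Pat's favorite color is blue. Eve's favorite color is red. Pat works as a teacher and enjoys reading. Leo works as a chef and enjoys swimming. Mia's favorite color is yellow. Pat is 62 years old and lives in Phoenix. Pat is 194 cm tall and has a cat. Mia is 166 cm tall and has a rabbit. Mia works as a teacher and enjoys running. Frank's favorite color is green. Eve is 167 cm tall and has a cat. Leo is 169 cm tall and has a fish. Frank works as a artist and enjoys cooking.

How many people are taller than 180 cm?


Taller than 180: 2

2


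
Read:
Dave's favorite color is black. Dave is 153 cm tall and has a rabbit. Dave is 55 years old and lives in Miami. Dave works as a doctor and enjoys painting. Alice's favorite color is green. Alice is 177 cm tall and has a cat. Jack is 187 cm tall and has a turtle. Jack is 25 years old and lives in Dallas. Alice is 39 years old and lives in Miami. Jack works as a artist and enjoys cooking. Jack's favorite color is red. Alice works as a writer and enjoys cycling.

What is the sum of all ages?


25+55+39 = 119

119


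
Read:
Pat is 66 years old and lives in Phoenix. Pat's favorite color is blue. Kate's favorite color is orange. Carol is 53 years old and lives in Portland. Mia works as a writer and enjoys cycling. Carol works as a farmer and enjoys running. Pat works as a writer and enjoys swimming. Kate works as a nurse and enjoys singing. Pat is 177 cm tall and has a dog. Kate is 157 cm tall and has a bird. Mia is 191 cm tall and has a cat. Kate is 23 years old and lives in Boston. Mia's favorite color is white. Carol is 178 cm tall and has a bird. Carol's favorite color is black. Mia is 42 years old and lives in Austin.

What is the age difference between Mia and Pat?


|42 - 66| = 24

24


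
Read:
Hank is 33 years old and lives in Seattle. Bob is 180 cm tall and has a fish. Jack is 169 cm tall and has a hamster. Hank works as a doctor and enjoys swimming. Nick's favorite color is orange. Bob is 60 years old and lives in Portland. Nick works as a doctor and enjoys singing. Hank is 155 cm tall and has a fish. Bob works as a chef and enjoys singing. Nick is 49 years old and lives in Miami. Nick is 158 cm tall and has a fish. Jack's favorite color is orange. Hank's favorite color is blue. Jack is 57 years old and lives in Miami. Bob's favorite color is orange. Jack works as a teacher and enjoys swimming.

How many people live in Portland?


Count in Portland: 1

1


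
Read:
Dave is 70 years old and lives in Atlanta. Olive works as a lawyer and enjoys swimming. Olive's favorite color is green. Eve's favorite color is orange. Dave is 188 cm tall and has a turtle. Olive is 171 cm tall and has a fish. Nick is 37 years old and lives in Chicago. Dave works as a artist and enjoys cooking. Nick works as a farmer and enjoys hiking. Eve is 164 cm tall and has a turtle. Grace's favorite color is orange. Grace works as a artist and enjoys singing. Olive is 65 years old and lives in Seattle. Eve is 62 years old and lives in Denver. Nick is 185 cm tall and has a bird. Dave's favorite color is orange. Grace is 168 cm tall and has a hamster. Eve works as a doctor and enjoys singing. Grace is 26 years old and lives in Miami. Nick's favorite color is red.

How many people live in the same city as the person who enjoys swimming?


Person with hobby swimming is Olive, city Seattle. Count = 1

1


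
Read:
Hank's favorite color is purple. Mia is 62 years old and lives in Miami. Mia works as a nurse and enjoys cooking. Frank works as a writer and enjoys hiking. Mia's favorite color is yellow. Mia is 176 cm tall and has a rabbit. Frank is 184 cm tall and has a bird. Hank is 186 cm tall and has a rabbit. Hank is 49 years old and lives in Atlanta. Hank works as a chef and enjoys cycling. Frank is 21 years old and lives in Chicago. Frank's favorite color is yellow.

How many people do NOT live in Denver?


Not in Denver: 3

3


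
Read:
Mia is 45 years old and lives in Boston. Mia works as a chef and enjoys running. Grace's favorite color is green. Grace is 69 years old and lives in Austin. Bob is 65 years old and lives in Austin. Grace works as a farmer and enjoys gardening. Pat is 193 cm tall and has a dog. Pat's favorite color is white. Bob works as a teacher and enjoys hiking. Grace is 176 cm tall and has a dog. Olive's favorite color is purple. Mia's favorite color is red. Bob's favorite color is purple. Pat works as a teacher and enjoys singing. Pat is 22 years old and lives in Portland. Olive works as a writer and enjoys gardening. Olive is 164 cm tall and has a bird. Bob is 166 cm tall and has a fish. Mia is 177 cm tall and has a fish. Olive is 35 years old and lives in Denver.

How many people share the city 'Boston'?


Count: 1

1


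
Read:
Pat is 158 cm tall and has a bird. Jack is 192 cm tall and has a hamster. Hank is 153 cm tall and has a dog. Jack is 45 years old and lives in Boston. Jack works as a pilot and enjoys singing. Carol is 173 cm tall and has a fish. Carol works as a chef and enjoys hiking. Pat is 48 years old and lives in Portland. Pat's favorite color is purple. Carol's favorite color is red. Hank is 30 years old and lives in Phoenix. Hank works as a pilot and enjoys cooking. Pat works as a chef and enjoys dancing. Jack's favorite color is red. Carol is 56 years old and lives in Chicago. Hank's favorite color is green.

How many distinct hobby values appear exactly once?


Unique hobby values: 4

4


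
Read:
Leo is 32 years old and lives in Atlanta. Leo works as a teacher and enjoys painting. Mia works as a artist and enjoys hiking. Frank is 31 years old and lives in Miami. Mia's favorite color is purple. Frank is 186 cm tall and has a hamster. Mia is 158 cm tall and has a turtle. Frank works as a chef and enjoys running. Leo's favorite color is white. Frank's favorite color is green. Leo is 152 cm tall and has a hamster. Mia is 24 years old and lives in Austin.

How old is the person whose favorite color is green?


Person with favorite color=green is Frank, age 31

31


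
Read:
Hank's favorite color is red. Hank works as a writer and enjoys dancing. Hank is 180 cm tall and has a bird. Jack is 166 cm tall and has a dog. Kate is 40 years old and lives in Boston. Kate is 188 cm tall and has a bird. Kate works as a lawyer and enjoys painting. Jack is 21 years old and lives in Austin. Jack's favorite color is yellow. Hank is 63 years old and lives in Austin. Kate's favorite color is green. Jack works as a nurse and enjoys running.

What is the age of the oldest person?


Oldest: Hank at 63

63


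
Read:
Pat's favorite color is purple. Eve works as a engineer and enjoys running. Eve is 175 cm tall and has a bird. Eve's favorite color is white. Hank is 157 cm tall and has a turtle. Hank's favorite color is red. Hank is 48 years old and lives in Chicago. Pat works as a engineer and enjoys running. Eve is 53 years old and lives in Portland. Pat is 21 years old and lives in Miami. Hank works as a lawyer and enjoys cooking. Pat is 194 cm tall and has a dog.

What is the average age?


Sum=122, n=3, avg=40.67

40.67


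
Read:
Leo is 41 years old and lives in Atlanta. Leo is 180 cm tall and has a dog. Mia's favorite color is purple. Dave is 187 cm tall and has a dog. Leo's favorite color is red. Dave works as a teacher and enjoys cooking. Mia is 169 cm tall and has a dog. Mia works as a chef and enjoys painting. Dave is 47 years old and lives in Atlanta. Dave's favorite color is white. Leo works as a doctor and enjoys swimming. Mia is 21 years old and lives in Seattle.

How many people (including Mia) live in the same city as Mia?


Mia lives in Seattle. Count = 1

1


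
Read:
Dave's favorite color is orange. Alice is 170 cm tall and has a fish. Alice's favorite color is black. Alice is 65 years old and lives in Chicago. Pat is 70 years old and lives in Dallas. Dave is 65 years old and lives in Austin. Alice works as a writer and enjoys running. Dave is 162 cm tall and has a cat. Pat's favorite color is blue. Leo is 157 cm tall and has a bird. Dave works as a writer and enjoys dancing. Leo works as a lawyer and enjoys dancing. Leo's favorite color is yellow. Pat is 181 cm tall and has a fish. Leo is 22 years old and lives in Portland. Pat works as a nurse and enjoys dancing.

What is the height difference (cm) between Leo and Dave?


|157 - 162| = 5

5


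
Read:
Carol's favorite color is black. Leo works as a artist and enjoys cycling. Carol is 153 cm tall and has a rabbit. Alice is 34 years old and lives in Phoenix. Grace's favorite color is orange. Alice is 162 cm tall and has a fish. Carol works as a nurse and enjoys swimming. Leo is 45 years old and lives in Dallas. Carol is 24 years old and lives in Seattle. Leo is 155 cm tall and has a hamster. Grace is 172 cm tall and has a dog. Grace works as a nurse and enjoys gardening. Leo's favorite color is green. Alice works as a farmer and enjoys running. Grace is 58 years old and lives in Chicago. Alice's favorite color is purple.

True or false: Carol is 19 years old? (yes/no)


Carol is actually 24. no

no


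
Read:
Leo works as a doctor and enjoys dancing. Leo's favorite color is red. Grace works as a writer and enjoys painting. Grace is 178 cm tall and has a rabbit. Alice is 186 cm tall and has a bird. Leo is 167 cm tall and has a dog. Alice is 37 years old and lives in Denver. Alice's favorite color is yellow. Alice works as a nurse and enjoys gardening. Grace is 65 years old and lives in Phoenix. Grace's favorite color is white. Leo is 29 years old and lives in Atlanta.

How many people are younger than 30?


Filter: 1

1


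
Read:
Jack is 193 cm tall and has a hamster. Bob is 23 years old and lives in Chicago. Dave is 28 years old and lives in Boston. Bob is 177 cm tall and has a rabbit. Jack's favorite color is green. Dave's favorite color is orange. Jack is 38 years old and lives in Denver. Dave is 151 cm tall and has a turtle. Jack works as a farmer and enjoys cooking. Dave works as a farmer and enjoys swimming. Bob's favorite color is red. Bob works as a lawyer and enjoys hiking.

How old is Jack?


Jack is 38 years old

38


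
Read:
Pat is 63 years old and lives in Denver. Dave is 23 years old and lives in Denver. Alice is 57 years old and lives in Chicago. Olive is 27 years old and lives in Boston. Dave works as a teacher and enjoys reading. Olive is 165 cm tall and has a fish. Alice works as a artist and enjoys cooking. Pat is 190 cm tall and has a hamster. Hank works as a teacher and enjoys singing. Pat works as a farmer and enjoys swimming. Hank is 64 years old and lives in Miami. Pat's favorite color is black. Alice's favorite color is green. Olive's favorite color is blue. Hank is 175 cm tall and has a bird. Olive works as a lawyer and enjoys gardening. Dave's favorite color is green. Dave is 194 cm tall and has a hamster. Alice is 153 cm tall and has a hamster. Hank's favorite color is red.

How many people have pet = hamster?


Count: 3

3


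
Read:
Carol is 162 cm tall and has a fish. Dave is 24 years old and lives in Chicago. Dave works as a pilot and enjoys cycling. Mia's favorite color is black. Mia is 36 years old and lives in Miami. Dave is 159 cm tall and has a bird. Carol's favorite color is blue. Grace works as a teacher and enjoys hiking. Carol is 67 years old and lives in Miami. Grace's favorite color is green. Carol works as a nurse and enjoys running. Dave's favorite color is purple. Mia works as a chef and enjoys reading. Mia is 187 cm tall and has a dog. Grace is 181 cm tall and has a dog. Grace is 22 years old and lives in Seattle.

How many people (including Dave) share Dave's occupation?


Dave is a pilot. Count = 1

1


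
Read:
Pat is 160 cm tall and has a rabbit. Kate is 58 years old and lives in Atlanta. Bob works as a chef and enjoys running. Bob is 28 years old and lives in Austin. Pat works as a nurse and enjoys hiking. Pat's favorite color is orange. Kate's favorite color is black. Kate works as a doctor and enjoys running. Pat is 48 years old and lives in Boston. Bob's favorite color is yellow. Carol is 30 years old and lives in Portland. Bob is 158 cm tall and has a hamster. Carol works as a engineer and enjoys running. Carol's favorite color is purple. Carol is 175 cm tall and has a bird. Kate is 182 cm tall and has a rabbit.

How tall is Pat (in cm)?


Pat is 160 cm tall

160


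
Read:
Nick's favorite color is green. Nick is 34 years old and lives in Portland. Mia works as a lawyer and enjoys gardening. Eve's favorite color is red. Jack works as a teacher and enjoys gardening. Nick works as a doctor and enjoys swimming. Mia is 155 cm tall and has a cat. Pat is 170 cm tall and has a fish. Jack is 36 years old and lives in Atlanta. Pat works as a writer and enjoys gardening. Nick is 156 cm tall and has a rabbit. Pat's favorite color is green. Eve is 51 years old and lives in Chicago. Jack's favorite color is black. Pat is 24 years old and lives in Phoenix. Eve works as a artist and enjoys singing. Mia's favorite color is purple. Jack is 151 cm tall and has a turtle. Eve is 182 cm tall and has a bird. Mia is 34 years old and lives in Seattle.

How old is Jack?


Jack is 36 years old

36


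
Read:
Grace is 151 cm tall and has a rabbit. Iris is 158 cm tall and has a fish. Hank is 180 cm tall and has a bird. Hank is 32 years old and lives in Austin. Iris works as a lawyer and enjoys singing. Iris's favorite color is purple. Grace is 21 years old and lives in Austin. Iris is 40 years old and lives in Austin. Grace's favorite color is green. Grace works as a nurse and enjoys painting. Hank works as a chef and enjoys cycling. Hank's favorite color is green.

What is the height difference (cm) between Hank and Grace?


|180 - 151| = 29

29


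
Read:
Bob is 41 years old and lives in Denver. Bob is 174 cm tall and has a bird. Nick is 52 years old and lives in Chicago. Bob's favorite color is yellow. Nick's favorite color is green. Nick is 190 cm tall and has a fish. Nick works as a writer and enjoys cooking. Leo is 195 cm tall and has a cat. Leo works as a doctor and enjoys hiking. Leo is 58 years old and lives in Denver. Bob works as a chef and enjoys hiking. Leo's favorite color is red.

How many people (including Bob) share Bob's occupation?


Bob is a chef. Count = 1

1


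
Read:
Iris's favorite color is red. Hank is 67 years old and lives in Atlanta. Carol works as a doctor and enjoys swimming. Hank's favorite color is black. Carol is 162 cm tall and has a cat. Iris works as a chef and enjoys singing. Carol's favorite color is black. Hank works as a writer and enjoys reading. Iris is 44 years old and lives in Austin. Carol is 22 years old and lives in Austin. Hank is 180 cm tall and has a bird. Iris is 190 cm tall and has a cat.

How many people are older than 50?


Filter: 1

1


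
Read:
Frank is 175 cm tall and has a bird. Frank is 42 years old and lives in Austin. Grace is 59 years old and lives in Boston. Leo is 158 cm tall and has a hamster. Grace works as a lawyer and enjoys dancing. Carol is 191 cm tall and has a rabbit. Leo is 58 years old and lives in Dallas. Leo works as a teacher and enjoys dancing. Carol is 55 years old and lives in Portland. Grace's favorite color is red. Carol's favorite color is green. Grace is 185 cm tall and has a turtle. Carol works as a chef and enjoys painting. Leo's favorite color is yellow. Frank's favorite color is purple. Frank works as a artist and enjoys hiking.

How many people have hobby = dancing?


Count: 2

2


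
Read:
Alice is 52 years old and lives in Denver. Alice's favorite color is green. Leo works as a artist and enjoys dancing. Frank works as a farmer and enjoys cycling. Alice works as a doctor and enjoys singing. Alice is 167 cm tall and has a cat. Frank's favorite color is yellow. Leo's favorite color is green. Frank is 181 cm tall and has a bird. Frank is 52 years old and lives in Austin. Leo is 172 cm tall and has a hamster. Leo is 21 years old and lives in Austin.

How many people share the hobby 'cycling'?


Count: 1

1


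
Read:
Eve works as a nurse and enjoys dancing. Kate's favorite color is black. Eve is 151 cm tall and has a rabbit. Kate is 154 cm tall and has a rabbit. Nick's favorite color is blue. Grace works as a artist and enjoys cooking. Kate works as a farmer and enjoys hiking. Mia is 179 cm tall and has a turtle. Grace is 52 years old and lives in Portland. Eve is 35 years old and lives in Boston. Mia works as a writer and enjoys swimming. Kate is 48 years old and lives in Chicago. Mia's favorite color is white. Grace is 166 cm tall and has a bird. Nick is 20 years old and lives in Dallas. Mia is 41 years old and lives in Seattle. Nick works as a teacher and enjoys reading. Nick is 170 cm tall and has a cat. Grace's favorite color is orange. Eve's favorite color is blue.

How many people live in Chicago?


Count in Chicago: 1

1


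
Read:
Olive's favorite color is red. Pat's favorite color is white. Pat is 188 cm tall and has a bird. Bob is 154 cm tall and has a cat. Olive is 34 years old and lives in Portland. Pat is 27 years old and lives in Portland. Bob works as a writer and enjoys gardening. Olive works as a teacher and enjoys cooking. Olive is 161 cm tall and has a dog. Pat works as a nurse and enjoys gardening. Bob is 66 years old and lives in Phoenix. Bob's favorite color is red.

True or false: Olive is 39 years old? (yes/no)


Olive is actually 34. no

no


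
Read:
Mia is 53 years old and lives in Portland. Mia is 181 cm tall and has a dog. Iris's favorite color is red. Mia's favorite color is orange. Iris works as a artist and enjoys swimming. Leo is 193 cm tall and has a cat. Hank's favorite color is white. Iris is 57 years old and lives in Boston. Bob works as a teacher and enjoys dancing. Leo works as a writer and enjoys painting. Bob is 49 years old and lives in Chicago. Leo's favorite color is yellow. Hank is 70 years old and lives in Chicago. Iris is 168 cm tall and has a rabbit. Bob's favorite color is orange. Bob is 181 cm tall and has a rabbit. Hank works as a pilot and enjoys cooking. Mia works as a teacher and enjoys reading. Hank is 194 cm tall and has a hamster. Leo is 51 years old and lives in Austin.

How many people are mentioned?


People: Iris, Mia, Leo, Bob, Hank. Count = 5

5


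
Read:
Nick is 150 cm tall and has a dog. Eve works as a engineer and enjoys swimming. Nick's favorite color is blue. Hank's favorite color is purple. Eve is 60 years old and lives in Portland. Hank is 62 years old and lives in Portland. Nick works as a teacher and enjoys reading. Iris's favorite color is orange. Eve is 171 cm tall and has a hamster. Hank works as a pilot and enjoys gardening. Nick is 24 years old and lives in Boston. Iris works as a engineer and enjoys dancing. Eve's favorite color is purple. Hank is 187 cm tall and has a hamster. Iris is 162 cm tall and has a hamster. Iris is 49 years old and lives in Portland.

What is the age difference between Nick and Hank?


|24 - 62| = 38

38


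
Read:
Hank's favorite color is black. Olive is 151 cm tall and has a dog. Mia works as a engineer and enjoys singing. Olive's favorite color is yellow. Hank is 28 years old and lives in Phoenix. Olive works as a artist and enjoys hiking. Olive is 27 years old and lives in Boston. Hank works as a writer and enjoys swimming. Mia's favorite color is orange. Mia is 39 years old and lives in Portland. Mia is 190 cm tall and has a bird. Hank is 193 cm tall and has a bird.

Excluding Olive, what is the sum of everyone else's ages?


Sum (excluding Olive): 67

67


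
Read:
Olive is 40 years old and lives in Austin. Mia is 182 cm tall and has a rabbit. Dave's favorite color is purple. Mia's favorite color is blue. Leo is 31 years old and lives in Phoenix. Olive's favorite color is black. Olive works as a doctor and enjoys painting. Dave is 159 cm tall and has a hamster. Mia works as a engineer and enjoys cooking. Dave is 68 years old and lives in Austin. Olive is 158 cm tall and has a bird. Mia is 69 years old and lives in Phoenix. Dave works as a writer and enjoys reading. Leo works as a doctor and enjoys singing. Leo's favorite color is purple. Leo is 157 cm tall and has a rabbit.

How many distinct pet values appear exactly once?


Unique pet values: 2

2


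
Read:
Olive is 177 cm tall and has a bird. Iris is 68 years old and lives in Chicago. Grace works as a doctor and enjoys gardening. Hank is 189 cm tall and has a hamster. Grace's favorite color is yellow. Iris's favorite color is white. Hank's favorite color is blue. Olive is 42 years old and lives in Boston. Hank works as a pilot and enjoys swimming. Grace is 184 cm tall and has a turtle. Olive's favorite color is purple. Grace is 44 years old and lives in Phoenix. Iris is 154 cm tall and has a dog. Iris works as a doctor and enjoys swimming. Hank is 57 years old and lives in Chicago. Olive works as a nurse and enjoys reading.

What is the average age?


Sum=211, n=4, avg=52.75

52.75


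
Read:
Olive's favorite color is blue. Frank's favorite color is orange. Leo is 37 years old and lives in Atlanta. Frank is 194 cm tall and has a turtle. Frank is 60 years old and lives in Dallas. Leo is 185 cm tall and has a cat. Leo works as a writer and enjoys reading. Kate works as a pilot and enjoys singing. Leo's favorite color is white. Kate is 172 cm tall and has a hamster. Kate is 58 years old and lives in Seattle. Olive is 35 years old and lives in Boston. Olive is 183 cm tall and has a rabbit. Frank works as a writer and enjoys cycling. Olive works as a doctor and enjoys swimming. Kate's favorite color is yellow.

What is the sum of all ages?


60+37+35+58 = 190

190


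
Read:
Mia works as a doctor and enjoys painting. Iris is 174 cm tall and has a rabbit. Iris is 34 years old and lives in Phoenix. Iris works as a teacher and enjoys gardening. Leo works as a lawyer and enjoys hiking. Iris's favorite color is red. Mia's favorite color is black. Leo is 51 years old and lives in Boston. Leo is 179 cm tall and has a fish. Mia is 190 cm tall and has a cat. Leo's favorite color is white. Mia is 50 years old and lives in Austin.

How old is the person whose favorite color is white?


Person with favorite color=white is Leo, age 51

51


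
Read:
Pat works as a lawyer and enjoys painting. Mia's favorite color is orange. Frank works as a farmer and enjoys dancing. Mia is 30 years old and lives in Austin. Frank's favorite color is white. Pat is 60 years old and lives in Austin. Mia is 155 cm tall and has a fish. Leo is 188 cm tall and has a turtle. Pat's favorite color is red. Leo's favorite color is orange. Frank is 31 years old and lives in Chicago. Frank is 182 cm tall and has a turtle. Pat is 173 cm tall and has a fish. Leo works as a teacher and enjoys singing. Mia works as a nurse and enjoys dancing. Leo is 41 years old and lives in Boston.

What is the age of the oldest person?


Oldest: Pat at 60

60


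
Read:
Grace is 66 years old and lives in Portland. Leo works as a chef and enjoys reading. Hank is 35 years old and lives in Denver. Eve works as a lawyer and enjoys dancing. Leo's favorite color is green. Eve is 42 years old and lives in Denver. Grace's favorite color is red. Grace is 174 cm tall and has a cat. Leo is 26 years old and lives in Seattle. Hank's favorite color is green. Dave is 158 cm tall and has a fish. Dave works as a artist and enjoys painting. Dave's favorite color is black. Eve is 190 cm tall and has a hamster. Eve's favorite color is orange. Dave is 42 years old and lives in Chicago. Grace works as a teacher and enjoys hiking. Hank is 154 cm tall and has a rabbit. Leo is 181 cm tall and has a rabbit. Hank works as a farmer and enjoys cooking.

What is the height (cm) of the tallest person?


Tallest: Eve at 190 cm

190


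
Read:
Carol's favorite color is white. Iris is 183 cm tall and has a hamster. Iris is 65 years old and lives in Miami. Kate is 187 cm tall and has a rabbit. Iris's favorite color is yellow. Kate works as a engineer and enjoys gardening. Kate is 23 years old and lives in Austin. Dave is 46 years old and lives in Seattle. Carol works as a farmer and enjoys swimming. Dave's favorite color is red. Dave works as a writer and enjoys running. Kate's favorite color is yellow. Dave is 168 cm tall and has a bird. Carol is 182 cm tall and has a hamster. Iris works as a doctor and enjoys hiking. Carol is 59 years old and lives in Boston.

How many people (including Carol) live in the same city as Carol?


Carol lives in Boston. Count = 1

1


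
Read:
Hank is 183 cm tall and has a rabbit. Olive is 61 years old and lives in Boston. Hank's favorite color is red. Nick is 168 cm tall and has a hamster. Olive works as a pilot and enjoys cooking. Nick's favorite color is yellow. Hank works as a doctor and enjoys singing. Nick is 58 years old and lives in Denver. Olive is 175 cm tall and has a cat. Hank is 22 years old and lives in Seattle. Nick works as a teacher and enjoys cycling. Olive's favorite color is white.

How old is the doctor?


The doctor is Hank, age 22

22


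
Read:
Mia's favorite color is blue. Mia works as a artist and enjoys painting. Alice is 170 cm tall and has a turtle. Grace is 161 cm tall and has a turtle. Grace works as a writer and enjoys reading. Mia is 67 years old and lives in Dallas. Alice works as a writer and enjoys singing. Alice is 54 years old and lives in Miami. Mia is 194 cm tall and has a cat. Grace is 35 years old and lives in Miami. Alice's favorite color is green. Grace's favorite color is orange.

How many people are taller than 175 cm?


Taller than 175: 1

1


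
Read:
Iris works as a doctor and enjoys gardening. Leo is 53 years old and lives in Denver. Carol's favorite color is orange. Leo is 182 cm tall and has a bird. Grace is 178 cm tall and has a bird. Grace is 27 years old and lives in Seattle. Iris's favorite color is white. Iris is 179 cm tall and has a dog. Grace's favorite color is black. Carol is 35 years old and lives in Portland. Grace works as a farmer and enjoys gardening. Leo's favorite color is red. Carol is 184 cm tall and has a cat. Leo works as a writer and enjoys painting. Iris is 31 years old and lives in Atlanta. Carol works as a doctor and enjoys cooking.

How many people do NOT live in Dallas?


Not in Dallas: 4

4


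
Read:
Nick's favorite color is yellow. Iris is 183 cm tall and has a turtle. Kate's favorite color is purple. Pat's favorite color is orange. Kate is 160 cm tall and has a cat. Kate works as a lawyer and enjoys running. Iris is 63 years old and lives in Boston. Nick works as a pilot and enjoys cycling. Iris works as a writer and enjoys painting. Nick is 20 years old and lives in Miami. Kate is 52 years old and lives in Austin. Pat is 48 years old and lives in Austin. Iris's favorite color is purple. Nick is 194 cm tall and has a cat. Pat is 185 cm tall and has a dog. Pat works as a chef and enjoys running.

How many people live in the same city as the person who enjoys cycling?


Person with hobby cycling is Nick, city Miami. Count = 1

1


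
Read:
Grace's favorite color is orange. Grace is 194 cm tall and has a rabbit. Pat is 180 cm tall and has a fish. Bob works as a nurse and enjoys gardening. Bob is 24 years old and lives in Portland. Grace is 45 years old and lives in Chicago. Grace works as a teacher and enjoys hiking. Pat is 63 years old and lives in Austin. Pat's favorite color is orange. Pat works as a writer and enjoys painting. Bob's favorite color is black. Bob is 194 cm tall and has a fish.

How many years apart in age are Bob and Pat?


24 vs 63, diff = 39

39


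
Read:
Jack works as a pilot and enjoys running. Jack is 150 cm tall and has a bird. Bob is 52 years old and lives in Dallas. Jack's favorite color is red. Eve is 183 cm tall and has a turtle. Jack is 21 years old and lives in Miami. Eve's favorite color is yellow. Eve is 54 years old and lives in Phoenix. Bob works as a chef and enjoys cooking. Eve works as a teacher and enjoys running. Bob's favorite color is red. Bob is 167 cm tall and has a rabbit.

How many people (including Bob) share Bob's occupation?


Bob is a chef. Count = 1

1


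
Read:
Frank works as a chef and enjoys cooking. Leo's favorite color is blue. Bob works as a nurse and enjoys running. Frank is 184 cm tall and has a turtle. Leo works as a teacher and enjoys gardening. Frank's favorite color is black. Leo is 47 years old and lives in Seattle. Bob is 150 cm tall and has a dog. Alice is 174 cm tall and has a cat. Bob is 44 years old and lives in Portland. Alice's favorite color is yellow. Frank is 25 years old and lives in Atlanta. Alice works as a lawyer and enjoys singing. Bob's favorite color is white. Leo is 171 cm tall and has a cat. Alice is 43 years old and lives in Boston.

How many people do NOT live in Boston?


Not in Boston: 3

3


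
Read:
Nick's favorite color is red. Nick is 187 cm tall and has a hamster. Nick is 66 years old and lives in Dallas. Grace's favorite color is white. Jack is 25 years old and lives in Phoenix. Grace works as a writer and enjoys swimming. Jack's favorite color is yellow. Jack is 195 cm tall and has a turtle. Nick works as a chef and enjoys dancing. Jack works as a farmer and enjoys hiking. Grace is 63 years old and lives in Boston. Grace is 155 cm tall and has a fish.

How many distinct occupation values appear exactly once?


Unique occupation values: 3

3


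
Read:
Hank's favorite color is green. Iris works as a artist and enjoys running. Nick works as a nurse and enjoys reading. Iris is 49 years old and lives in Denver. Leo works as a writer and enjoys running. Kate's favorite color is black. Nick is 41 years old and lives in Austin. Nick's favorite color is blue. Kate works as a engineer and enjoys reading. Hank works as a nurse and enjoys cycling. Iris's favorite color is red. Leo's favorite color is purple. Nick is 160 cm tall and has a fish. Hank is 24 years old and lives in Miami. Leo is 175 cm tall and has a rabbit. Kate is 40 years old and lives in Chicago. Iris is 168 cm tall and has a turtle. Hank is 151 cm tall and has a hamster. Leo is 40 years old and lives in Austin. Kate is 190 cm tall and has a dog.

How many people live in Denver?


Count in Denver: 1

1


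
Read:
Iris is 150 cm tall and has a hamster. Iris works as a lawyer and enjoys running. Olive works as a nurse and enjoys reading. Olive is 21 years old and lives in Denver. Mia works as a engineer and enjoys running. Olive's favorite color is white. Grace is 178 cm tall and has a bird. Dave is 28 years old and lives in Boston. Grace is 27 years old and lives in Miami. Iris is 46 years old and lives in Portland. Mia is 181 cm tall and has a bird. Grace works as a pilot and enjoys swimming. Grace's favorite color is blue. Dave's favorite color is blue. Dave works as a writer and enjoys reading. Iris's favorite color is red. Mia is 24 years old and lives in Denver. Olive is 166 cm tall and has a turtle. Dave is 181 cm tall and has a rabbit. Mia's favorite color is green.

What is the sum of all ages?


28+27+46+21+24 = 146

146


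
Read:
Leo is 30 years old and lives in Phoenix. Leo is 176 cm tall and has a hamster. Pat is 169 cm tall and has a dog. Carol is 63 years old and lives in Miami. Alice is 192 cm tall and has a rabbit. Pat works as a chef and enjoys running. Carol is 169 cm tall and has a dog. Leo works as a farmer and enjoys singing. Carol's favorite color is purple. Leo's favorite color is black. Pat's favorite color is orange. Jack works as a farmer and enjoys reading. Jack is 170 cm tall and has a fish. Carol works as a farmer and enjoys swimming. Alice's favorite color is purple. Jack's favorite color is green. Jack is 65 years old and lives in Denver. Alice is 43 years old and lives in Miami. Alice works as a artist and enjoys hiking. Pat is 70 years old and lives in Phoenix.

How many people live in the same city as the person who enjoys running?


Person with hobby running is Pat, city Phoenix. Count = 2

2


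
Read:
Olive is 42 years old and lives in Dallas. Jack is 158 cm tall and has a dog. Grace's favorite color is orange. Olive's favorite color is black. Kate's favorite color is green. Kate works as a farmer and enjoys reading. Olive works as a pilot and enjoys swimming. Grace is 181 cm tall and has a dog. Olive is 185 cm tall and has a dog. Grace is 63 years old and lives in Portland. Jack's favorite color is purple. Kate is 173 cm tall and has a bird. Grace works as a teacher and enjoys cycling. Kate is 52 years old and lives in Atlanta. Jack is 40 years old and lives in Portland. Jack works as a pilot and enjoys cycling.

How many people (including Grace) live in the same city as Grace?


Grace lives in Portland. Count = 2

2


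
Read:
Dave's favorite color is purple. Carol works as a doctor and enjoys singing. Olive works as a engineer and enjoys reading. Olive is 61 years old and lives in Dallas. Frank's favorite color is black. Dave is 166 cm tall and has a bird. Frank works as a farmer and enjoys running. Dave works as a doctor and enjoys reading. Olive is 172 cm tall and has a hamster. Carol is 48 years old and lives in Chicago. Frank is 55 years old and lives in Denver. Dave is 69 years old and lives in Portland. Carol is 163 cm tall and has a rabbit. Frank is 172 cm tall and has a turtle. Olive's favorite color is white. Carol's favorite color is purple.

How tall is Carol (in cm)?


Carol is 163 cm tall

163


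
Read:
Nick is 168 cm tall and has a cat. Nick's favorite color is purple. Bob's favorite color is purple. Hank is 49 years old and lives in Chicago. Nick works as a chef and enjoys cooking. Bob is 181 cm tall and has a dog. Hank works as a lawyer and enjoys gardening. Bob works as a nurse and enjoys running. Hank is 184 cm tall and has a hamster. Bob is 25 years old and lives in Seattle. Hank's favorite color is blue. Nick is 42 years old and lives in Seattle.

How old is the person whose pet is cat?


Person with pet=cat is Nick, age 42

42


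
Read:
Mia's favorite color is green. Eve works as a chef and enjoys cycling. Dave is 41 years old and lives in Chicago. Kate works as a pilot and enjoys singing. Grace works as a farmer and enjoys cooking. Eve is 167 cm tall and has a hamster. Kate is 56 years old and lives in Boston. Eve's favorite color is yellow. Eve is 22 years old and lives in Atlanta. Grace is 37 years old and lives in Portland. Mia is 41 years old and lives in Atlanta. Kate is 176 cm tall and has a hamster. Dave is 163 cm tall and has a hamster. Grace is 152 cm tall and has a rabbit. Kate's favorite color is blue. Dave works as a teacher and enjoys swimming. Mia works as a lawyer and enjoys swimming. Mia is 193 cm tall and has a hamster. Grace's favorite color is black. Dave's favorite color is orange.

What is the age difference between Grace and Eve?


|37 - 22| = 15

15


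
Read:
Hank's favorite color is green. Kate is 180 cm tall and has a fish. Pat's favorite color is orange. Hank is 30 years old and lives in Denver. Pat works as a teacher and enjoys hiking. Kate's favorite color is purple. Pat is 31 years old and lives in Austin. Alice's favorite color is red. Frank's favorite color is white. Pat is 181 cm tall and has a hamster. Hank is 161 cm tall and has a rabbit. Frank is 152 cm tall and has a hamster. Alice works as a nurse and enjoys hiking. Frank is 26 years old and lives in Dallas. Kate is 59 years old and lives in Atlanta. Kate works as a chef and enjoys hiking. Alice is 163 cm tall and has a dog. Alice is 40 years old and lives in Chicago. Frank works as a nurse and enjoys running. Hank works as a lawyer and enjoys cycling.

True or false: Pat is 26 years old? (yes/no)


Pat is actually 31. no

no


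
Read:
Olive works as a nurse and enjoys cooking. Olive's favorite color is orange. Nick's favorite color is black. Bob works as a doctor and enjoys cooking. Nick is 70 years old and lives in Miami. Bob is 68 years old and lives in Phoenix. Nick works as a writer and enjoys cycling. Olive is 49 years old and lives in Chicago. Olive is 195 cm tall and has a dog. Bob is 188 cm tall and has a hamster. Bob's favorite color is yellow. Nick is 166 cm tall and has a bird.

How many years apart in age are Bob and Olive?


68 vs 49, diff = 19

19


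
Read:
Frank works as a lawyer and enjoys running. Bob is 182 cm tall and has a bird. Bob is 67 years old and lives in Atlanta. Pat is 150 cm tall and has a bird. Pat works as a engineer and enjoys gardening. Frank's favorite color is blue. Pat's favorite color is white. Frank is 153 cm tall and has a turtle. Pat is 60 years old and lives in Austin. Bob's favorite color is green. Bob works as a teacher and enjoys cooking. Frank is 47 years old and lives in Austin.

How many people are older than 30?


Filter: 3

3


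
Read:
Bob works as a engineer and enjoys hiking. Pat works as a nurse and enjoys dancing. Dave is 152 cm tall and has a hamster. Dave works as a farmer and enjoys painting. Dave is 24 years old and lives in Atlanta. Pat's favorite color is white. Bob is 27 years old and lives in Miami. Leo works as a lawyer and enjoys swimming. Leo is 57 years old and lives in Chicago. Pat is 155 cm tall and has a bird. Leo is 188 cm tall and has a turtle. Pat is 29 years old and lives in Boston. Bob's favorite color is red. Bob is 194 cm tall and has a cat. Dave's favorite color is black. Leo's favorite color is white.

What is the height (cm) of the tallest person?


Tallest: Bob at 194 cm

194


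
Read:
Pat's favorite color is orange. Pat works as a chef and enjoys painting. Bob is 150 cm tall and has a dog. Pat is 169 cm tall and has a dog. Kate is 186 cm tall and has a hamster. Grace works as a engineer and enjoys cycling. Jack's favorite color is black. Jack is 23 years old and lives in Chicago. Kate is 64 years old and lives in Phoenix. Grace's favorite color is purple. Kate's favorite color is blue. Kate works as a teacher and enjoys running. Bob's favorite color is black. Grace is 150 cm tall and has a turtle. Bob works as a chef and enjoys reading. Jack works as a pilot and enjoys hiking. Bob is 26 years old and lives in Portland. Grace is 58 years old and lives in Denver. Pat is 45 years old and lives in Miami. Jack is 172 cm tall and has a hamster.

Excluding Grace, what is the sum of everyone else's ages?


Sum (excluding Grace): 158

158


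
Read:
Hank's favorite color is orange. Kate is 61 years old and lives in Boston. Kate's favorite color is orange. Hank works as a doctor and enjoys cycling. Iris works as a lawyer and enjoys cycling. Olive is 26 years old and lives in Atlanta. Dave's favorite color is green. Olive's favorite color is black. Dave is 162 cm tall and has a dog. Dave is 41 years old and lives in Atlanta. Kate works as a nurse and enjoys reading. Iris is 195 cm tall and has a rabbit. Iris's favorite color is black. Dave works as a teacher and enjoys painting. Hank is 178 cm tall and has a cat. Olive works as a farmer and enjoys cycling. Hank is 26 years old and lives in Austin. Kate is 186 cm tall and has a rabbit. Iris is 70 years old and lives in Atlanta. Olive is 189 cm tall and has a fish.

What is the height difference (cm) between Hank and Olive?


|178 - 189| = 11

11
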